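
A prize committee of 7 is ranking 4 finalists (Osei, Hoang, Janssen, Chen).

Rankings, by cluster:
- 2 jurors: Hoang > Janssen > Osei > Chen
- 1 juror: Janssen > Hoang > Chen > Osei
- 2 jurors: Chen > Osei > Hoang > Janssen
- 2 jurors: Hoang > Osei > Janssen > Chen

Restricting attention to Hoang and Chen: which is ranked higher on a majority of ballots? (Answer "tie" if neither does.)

Ballots ranking Hoang above Chen: 2 + 1 + 2 = 5.
Ballots ranking Chen above Hoang: 7 − 5 = 2.
Hoang wins the head-to-head 5–2.

Hoang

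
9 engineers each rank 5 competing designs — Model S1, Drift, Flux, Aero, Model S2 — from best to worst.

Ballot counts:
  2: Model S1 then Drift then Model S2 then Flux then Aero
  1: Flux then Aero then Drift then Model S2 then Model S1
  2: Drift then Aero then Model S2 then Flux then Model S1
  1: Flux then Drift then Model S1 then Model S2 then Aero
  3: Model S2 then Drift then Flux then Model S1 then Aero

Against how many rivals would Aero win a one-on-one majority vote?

Aero against each rival (9 engineers):
Aero–Model S1: Model S1 6–3.
Aero vs Drift: Drift, 8–1.
Aero vs Flux: Flux wins 7–2.
Aero–Model S2: Model S2 6–3.
Aero beats no one; loses to Model S1, Drift, Flux, Model S2 — 0 pairwise wins.

0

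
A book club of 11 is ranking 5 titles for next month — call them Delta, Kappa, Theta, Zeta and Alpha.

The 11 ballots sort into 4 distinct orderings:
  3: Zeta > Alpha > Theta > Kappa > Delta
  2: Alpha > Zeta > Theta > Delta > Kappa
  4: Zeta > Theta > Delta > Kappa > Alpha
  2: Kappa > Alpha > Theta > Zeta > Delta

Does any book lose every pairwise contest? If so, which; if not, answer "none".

none

Head-to-head results (11 members):
Delta vs Kappa: Delta, 6–5.
Delta vs Theta: Delta is ranked higher on 0 ballots, Theta on 11. Theta wins 11–0.
Delta vs Zeta: Zeta, 11–0.
Delta vs Alpha: Delta preferred on 4 ballots; Alpha wins 7–4.
Kappa vs Theta: Kappa is ranked higher on 2 ballots, Theta on 9. Theta wins 9–2.
Kappa vs Zeta: Zeta wins 9–2.
Kappa vs Alpha: Kappa wins 6–5.
Theta–Zeta: Zeta 9–2.
Theta vs Alpha: 4 for Theta, 7 for Alpha — Alpha by 7–4.
Zeta vs Alpha: 7 to 4, Zeta.
Every book wins at least one matchup (Delta beats Kappa; Kappa beats Alpha; Theta beats Delta; Zeta beats Delta; Alpha beats Delta), so there is no Condorcet loser.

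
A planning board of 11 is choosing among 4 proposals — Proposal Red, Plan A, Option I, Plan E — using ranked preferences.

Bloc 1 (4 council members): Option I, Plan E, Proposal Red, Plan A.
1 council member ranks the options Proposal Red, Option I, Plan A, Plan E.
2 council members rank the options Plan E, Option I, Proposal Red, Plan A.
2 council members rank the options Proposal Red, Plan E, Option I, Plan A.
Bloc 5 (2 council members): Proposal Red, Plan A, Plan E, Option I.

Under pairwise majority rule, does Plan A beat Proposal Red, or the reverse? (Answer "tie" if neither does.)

Proposal Red

No ballot ranks Plan A above Proposal Red: 0.
Ballots ranking Proposal Red above Plan A: 11 − 0 = 11.
Proposal Red wins the head-to-head 11–0.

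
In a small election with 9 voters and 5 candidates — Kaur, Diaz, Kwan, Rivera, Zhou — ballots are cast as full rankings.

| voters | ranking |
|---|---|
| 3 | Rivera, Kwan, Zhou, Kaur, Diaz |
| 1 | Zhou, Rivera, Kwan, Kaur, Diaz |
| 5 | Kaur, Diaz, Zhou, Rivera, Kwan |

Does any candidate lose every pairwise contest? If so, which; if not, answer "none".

Head-to-head results (9 voters):
Kaur vs Diaz: Kaur wins 9–0.
Kaur vs Kwan: Kaur wins 5–4.
Kaur vs Rivera: Kaur, 5–4.
Kaur vs Zhou: 5 for Kaur, 4 for Zhou — Kaur by 5–4.
Diaz vs Kwan: Diaz is ranked higher on 5 ballots, Kwan on 4. Diaz wins 5–4.
Diaz–Rivera: Diaz 5–4.
Diaz vs Zhou: Diaz preferred on 5 ballots; Diaz wins 5–4.
Kwan–Rivera: Rivera 9–0.
Kwan vs Zhou: 3 to 6, Zhou.
Rivera–Zhou: Zhou 6–3.
Only Kwan has no wins; Kwan is the Condorcet loser.

Kwan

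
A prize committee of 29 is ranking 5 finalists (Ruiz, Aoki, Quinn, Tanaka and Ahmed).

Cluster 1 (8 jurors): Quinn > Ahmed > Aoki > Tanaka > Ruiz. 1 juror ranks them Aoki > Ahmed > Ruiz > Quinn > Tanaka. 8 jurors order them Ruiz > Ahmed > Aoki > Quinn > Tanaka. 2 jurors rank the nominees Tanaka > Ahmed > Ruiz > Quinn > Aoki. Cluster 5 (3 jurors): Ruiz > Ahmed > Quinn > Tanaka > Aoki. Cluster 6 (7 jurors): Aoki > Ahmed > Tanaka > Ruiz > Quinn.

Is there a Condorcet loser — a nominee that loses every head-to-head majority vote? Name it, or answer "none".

Head-to-head results (29 jurors):
Ruiz vs Aoki: Aoki wins 16–13.
Ruiz vs Quinn: 21 to 8, Ruiz.
Ruiz vs Tanaka: Ruiz preferred on 1+8+3 = 12 ballots; Tanaka wins 17–12.
Ruiz vs Ahmed: 8+3 = 11 for Ruiz, 18 for Ahmed — Ahmed by 18–11.
Aoki vs Quinn: Aoki wins 16–13.
Aoki vs Tanaka: Aoki is ranked higher on 8+1+8+7 = 24 ballots, Tanaka on 5. Aoki wins 24–5.
Aoki vs Ahmed: Ahmed wins 21–8.
Quinn vs Tanaka: 8+1+8+3 = 20 for Quinn, 9 for Tanaka — Quinn by 20–9.
Quinn vs Ahmed: Quinn is ranked higher on 8 ballots, Ahmed on 21. Ahmed wins 21–8.
Tanaka–Ahmed: Ahmed 27–2.
No nominee is winless: Ruiz beats Quinn; Aoki beats Ruiz; Quinn beats Tanaka; Tanaka beats Ruiz; Ahmed beats Ruiz. There is no Condorcet loser.

none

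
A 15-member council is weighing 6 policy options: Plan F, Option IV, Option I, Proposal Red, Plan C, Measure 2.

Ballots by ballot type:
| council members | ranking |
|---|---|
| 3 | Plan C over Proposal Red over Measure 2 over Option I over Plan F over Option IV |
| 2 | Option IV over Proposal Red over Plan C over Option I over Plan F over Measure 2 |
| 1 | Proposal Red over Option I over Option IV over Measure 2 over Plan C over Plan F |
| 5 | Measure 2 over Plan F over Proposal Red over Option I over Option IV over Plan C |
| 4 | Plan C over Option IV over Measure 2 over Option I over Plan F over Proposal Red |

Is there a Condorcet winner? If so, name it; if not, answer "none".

none

Check each pair by majority over 15 ballots:
Plan F vs Option IV: 3+5 = 8 for Plan F, 7 for Option IV — Plan F by 8–7.
Plan F vs Option I: Plan F is ranked higher on 5 ballots, Option I on 10. Option I wins 10–5.
Plan F vs Proposal Red: Plan F preferred on 5+4 = 9 ballots; Plan F wins 9–6.
Plan F vs Plan C: Plan C wins 10–5.
Plan F vs Measure 2: Plan F preferred on 2 ballots; Measure 2 wins 13–2.
Option IV vs Option I: Option I, 9–6.
Option IV vs Proposal Red: 2+4 = 6 for Option IV, 9 for Proposal Red — Proposal Red by 9–6.
Option IV vs Plan C: Option IV wins 8–7.
Option IV–Measure 2: Measure 2 8–7.
Option I–Proposal Red: Proposal Red 11–4.
Option I vs Plan C: Plan C, 9–6.
Option I vs Measure 2: Option I is ranked higher on 2+1 = 3 ballots, Measure 2 on 12. Measure 2 wins 12–3.
Proposal Red–Plan C: Proposal Red 8–7.
Proposal Red vs Measure 2: 3+2+1 = 6 for Proposal Red, 9 for Measure 2 — Measure 2 by 9–6.
Plan C vs Measure 2: Plan C, 9–6.
Every option loses at least once (Plan F loses to Option I; Option IV loses to Plan F; Option I loses to Proposal Red; Proposal Red loses to Plan F; Plan C loses to Option IV; Measure 2 loses to Plan C). The majority relation contains the cycle Plan F → Option IV → Plan C → Plan F, so there is no Condorcet winner.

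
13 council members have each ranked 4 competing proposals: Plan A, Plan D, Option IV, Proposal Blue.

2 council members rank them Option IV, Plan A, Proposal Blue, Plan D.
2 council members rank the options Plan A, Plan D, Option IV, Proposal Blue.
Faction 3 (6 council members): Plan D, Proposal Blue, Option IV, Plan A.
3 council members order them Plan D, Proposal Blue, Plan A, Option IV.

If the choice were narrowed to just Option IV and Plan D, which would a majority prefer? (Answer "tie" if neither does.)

Ballots ranking Option IV above Plan D: 2.
Ballots ranking Plan D above Option IV: 13 − 2 = 11.
Plan D wins the head-to-head 11–2.

Plan D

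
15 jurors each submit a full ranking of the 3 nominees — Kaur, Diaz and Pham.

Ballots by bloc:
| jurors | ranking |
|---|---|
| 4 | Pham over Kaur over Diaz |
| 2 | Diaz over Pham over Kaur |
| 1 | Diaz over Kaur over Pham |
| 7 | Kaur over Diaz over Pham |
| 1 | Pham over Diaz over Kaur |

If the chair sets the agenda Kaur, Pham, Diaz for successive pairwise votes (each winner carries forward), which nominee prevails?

Kaur

Round 1: Kaur vs Pham — 8–7, Kaur advances.
Round 2: Kaur vs Diaz — 11–4, Kaur advances.
The agenda winner is Kaur.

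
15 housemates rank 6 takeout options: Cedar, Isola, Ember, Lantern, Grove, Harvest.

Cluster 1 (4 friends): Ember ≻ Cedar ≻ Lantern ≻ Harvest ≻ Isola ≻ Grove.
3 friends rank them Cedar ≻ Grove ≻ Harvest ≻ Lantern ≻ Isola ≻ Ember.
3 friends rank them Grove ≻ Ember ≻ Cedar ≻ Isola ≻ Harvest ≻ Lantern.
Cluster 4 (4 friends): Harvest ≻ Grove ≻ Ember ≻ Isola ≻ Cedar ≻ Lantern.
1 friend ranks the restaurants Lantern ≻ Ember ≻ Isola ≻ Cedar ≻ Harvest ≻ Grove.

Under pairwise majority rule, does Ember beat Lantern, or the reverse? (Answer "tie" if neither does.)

Ember

Ballots ranking Ember above Lantern: 4 + 3 + 4 = 11.
Ballots ranking Lantern above Ember: 15 − 11 = 4.
Ember wins the head-to-head 11–4.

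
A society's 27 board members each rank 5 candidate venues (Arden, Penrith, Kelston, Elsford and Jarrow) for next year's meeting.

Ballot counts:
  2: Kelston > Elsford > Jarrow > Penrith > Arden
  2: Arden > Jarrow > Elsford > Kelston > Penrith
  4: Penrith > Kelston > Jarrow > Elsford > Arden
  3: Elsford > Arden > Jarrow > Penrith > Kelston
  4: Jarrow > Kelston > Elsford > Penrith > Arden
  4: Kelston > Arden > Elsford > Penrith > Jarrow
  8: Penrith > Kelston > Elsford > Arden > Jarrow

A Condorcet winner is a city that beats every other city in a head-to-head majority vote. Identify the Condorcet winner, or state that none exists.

none

Check each pair by majority over 27 ballots:
Arden vs Penrith: 2+3+4 = 9 for Arden, 18 for Penrith — Penrith by 18–9.
Arden vs Kelston: 2+3 = 5 for Arden, 22 for Kelston — Kelston by 22–5.
Arden vs Elsford: Arden is ranked higher on 2+4 = 6 ballots, Elsford on 21. Elsford wins 21–6.
Arden vs Jarrow: Arden is ranked higher on 2+3+4+8 = 17 ballots, Jarrow on 10. Arden wins 17–10.
Penrith vs Kelston: 15 to 12, Penrith.
Penrith vs Elsford: 12 to 15, Elsford.
Penrith vs Jarrow: 4+4+8 = 16 for Penrith, 11 for Jarrow — Penrith by 16–11.
Kelston vs Elsford: 2+4+4+4+8 = 22 for Kelston, 5 for Elsford — Kelston by 22–5.
Kelston vs Jarrow: 2+4+4+8 = 18 for Kelston, 9 for Jarrow — Kelston by 18–9.
Elsford vs Jarrow: 17 to 10, Elsford.
Each city drops at least one matchup (Arden loses to Penrith; Penrith loses to Elsford; Kelston loses to Penrith; Elsford loses to Kelston; Jarrow loses to Arden); the cycle Penrith > Kelston > Elsford > Penrith rules out a Condorcet winner.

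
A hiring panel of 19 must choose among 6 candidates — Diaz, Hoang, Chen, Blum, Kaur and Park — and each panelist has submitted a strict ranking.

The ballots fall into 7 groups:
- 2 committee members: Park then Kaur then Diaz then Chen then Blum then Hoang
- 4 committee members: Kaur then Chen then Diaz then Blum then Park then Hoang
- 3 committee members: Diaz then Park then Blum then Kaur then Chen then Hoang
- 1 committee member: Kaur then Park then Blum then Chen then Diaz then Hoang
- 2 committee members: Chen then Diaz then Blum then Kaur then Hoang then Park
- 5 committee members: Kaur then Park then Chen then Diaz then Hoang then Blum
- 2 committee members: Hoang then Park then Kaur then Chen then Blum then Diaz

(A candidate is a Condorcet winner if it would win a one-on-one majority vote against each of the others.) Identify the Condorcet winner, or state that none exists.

Kaur

Check each pair by majority over 19 ballots:
Diaz vs Hoang: 17 to 2, Diaz.
Diaz vs Chen: 2+3 = 5 for Diaz, 14 for Chen — Chen by 14–5.
Diaz vs Blum: 16 to 3, Diaz.
Diaz vs Kaur: Diaz preferred on 3+2 = 5 ballots; Kaur wins 14–5.
Diaz vs Park: Diaz is ranked higher on 4+3+2 = 9 ballots, Park on 10. Park wins 10–9.
Hoang vs Chen: Hoang preferred on 2 ballots; Chen wins 17–2.
Hoang vs Blum: Hoang preferred on 5+2 = 7 ballots; Blum wins 12–7.
Hoang vs Kaur: Hoang is ranked higher on 2 ballots, Kaur on 17. Kaur wins 17–2.
Hoang vs Park: Hoang is ranked higher on 2+2 = 4 ballots, Park on 15. Park wins 15–4.
Chen vs Blum: 2+4+2+5+2 = 15 for Chen, 4 for Blum — Chen by 15–4.
Chen vs Kaur: Chen is ranked higher on 2 ballots, Kaur on 17. Kaur wins 17–2.
Chen vs Park: 4+2 = 6 for Chen, 13 for Park — Park by 13–6.
Blum vs Kaur: 3+2 = 5 for Blum, 14 for Kaur — Kaur by 14–5.
Blum vs Park: Blum preferred on 4+2 = 6 ballots; Park wins 13–6.
Kaur vs Park: 4+1+2+5 = 12 for Kaur, 7 for Park — Kaur by 12–7.
Kaur defeats every rival head-to-head and is the Condorcet winner.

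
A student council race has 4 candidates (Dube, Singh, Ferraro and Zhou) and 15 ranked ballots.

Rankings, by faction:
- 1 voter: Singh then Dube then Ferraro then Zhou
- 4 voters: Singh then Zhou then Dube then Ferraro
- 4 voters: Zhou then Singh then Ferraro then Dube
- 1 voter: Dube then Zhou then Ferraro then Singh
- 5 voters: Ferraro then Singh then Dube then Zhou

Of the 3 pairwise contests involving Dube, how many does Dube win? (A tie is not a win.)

0

Dube against each rival (15 voters):
Dube–Singh: Singh 14–1.
Dube–Ferraro: Ferraro 9–6.
Dube vs Zhou: Dube preferred on 1+1+5 = 7 ballots; Zhou wins 8–7.
Dube beats no one; loses to Singh, Ferraro, Zhou — 0 pairwise wins.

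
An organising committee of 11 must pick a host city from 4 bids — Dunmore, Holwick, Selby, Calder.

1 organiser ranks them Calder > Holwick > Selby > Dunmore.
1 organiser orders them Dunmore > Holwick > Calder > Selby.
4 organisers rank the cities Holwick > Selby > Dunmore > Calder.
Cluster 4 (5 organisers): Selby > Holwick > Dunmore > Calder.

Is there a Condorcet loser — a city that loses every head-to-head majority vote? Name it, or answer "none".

Calder

Head-to-head results (11 organisers):
Dunmore vs Holwick: Holwick wins 10–1.
Dunmore vs Selby: Dunmore is ranked higher on 1 ballot, Selby on 10. Selby wins 10–1.
Dunmore vs Calder: Dunmore wins 10–1.
Holwick vs Selby: 6 to 5, Holwick.
Holwick vs Calder: Holwick, 10–1.
Selby vs Calder: Selby, 9–2.
Calder loses to every other city — it is the Condorcet loser.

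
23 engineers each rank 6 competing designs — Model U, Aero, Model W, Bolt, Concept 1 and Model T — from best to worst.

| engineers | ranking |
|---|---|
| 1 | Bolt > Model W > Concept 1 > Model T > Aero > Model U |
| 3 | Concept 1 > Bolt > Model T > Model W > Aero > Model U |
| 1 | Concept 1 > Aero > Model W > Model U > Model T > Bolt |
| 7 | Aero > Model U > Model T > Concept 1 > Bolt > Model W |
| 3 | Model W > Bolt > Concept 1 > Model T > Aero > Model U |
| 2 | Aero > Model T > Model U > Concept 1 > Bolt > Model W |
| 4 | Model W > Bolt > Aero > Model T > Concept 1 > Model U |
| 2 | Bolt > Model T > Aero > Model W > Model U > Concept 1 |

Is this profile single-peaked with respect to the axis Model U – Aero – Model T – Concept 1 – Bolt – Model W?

Axis positions: Model U=1, Aero=2, Model T=3, Concept 1=4, Bolt=5, Model W=6.
Group 1 (peak Bolt at position 5): ranking walks positions 5-6-4-3-2-1, expanding outward from the peak — single-peaked.
Group 2 (peak Concept 1 at position 4): ranking walks positions 4-5-3-6-2-1, expanding outward from the peak — single-peaked.
Group 3: ranking walks positions 4-2-6-1-3-5; Aero is ranked above Model T even though Model T lies between Aero and the peak Concept 1 on the axis — preferences dip and rise again. Not single-peaked.
Group 4 (peak Aero at position 2): ranking walks positions 2-1-3-4-5-6, expanding outward from the peak — single-peaked.
Group 5 (peak Model W at position 6): ranking walks positions 6-5-4-3-2-1, expanding outward from the peak — single-peaked.
Group 6 (peak Aero at position 2): ranking walks positions 2-3-1-4-5-6, expanding outward from the peak — single-peaked.
Group 7: ranking walks positions 6-5-2-3-4-1; Aero is ranked above Concept 1 even though Concept 1 lies between Aero and the peak Model W on the axis — preferences dip and rise again. Not single-peaked.
Group 8: ranking walks positions 5-3-2-6-1-4; Model T is ranked above Concept 1 even though Concept 1 lies between Model T and the peak Bolt on the axis — preferences dip and rise again. Not single-peaked.
Group 3 violates single-peakedness, so the profile is not single-peaked on this axis.

no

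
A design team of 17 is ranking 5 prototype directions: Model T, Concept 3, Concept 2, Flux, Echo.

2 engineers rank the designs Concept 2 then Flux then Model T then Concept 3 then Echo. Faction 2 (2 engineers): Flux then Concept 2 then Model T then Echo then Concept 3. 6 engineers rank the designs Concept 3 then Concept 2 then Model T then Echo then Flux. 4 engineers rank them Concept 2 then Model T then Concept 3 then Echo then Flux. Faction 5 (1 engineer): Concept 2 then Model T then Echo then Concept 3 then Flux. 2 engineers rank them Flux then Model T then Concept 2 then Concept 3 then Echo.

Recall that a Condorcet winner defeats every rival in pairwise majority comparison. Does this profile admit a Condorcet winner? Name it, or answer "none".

Concept 2

Head-to-head results (17 engineers):
Model T–Concept 3: Model T 11–6.
Model T vs Concept 2: Concept 2, 15–2.
Model T vs Flux: Model T, 11–6.
Model T–Echo: Model T 17–0.
Concept 3 vs Concept 2: Concept 2, 11–6.
Concept 3 vs Flux: Concept 3, 11–6.
Concept 3 vs Echo: Concept 3 wins 14–3.
Concept 2 vs Flux: Concept 2 wins 13–4.
Concept 2 vs Echo: Concept 2, 17–0.
Flux vs Echo: Echo, 11–6.
Concept 2 wins every pairwise contest, so Concept 2 is the Condorcet winner.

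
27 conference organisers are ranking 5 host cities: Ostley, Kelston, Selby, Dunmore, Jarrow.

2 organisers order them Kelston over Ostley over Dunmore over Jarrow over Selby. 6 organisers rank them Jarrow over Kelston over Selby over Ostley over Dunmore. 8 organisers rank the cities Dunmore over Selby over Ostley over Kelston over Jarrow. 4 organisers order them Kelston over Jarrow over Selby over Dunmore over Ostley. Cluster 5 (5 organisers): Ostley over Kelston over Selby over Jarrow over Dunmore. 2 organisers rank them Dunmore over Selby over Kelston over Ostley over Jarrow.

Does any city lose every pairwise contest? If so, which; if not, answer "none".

none

Pairwise majorities:
Ostley vs Kelston: Ostley is ranked higher on 8+5 = 13 ballots, Kelston on 14. Kelston wins 14–13.
Ostley vs Selby: 2+5 = 7 for Ostley, 20 for Selby — Selby by 20–7.
Ostley vs Dunmore: Ostley is ranked higher on 2+6+5 = 13 ballots, Dunmore on 14. Dunmore wins 14–13.
Ostley vs Jarrow: Ostley wins 17–10.
Kelston–Selby: Kelston 17–10.
Kelston vs Dunmore: Kelston, 17–10.
Kelston vs Jarrow: Kelston wins 21–6.
Selby vs Dunmore: Selby, 15–12.
Selby vs Jarrow: Selby preferred on 8+5+2 = 15 ballots; Selby wins 15–12.
Dunmore–Jarrow: Jarrow 15–12.
Each city has at least one pairwise win (Ostley beats Jarrow; Kelston beats Ostley; Selby beats Ostley; Dunmore beats Ostley; Jarrow beats Dunmore) — no Condorcet loser.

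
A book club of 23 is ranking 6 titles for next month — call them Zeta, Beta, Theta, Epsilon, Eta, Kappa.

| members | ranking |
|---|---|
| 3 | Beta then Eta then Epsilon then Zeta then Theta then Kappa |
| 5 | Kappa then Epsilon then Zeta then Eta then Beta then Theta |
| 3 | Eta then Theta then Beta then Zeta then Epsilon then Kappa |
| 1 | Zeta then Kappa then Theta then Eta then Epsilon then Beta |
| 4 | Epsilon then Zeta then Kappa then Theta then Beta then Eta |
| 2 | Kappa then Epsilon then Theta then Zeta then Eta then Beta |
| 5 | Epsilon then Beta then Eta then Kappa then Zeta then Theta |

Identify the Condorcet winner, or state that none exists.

Check each pair by majority over 23 ballots:
Zeta vs Beta: Zeta, 12–11.
Zeta–Theta: Zeta 18–5.
Zeta vs Epsilon: Epsilon, 19–4.
Zeta–Eta: Zeta 12–11.
Zeta vs Kappa: Kappa wins 12–11.
Beta–Theta: Beta 13–10.
Beta–Epsilon: Epsilon 17–6.
Beta–Eta: Beta 12–11.
Beta vs Kappa: Kappa, 12–11.
Theta–Epsilon: Epsilon 19–4.
Theta vs Eta: Eta, 16–7.
Theta vs Kappa: Kappa, 17–6.
Epsilon vs Eta: Epsilon wins 16–7.
Epsilon vs Kappa: Epsilon wins 15–8.
Eta vs Kappa: Kappa wins 12–11.
Epsilon beats each of Zeta, Beta, Theta, Eta, Kappa — Epsilon is the Condorcet winner.

Epsilon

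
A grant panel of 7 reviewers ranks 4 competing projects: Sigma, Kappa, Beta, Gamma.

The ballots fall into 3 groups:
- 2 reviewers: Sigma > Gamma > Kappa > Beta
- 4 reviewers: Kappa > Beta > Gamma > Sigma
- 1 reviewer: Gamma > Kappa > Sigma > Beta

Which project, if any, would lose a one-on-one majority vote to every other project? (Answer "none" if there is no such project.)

Sigma

Head-to-head results (7 reviewers):
Sigma vs Kappa: Sigma preferred on 2 ballots; Kappa wins 5–2.
Sigma vs Beta: 2+1 = 3 for Sigma, 4 for Beta — Beta by 4–3.
Sigma–Gamma: Gamma 5–2.
Kappa vs Beta: Kappa is ranked higher on 2+4+1 = 7 ballots, Beta on 0. Kappa wins 7–0.
Kappa vs Gamma: Kappa, 4–3.
Beta vs Gamma: Beta, 4–3.
Sigma loses to every other project — it is the Condorcet loser.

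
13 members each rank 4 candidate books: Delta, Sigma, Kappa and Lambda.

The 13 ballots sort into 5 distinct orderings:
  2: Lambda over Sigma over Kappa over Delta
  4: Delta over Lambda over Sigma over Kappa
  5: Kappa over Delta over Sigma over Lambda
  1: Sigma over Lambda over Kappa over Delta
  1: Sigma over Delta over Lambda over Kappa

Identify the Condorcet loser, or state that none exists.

none

Head-to-head results (13 members):
Delta vs Sigma: 9 to 4, Delta.
Delta vs Kappa: Delta is ranked higher on 4+1 = 5 ballots, Kappa on 8. Kappa wins 8–5.
Delta vs Lambda: Delta preferred on 4+5+1 = 10 ballots; Delta wins 10–3.
Sigma vs Kappa: Sigma is ranked higher on 2+4+1+1 = 8 ballots, Kappa on 5. Sigma wins 8–5.
Sigma vs Lambda: 5+1+1 = 7 for Sigma, 6 for Lambda — Sigma by 7–6.
Kappa vs Lambda: Lambda wins 8–5.
Every book wins at least one matchup (Delta beats Sigma; Sigma beats Kappa; Kappa beats Delta; Lambda beats Kappa), so there is no Condorcet loser.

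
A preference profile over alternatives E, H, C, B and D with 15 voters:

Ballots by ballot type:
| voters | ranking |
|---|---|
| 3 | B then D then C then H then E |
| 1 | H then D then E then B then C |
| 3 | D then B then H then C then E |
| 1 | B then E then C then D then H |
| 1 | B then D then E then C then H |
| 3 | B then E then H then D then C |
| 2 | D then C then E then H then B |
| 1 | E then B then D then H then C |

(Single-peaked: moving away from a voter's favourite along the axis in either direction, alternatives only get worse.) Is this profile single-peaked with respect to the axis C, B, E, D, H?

no

Axis positions: C=1, B=2, E=3, D=4, H=5.
Ballot type 1: ranking walks positions 2-4-1-5-3; D is ranked above E even though E lies between D and the peak B on the axis — preferences dip and rise again. Not single-peaked.
Ballot type 2 (peak H at position 5): ranking walks positions 5-4-3-2-1, expanding outward from the peak — single-peaked.
Ballot type 3: ranking walks positions 4-2-5-1-3; B is ranked above E even though E lies between B and the peak D on the axis — preferences dip and rise again. Not single-peaked.
Ballot type 4 (peak B at position 2): ranking walks positions 2-3-1-4-5, expanding outward from the peak — single-peaked.
Ballot type 5: ranking walks positions 2-4-3-1-5; D is ranked above E even though E lies between D and the peak B on the axis — preferences dip and rise again. Not single-peaked.
Ballot type 6: ranking walks positions 2-3-5-4-1; H is ranked above D even though D lies between H and the peak B on the axis — preferences dip and rise again. Not single-peaked.
Ballot type 7: ranking walks positions 4-1-3-5-2; C is ranked above E even though E lies between C and the peak D on the axis — preferences dip and rise again. Not single-peaked.
Ballot type 8 (peak E at position 3): ranking walks positions 3-2-4-5-1, expanding outward from the peak — single-peaked.
Ballot type 1 violates single-peakedness, so the profile is not single-peaked on this axis.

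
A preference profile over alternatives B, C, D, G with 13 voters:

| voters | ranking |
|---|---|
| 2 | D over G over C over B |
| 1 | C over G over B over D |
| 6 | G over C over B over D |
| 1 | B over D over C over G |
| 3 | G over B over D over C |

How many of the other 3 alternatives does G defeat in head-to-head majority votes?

3

G against each rival (13 voters):
G–B: G 12–1.
G vs C: G preferred on 2+6+3 = 11 ballots; G wins 11–2.
G vs D: 10 to 3, G.
G beats B, C, D — 3 pairwise wins.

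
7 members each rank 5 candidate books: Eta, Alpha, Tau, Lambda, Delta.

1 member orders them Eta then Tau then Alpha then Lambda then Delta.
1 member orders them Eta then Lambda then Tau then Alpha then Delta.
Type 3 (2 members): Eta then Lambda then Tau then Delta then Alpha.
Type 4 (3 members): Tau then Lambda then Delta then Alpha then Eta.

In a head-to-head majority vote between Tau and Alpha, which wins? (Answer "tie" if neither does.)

Ballots ranking Tau above Alpha: 1 + 1 + 2 + 3 = 7.
Ballots ranking Alpha above Tau: 7 − 7 = 0.
Tau wins the head-to-head 7–0.

Tau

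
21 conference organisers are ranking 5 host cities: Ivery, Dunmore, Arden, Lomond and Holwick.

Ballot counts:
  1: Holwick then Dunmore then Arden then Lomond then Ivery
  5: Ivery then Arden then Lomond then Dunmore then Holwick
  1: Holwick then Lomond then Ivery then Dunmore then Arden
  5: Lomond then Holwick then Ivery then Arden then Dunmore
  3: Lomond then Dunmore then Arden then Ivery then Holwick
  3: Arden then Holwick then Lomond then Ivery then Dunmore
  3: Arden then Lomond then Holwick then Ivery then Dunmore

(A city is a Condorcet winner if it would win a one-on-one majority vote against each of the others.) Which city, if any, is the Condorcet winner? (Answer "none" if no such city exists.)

Pairwise majorities:
Ivery vs Dunmore: Ivery wins 17–4.
Ivery vs Arden: Ivery wins 11–10.
Ivery vs Lomond: Lomond, 16–5.
Ivery vs Holwick: Holwick wins 13–8.
Dunmore–Arden: Arden 16–5.
Dunmore vs Lomond: Lomond, 20–1.
Dunmore–Holwick: Holwick 13–8.
Arden vs Lomond: Arden, 12–9.
Arden–Holwick: Arden 14–7.
Lomond–Holwick: Lomond 16–5.
Each city drops at least one matchup (Ivery loses to Lomond; Dunmore loses to Ivery; Arden loses to Ivery; Lomond loses to Arden; Holwick loses to Arden); the cycle Ivery > Arden > Lomond > Ivery rules out a Condorcet winner.

none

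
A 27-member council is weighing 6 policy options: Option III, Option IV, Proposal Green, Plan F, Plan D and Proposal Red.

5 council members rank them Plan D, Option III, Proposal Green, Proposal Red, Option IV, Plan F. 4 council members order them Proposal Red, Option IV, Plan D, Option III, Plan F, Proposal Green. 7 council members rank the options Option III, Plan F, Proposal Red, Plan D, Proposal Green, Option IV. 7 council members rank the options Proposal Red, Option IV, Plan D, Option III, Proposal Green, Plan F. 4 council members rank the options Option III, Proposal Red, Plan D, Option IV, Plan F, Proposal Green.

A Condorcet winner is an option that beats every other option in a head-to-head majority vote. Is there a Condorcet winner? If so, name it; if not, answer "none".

none

Check each pair by majority over 27 ballots:
Option III vs Option IV: Option III is ranked higher on 5+7+4 = 16 ballots, Option IV on 11. Option III wins 16–11.
Option III vs Proposal Green: 27 to 0, Option III.
Option III vs Plan F: 27 to 0, Option III.
Option III vs Plan D: 7+4 = 11 for Option III, 16 for Plan D — Plan D by 16–11.
Option III vs Proposal Red: 5+7+4 = 16 for Option III, 11 for Proposal Red — Option III by 16–11.
Option IV vs Proposal Green: 15 to 12, Option IV.
Option IV vs Plan F: 20 to 7, Option IV.
Option IV vs Plan D: 11 to 16, Plan D.
Option IV vs Proposal Red: Option IV preferred on 0 ballots; Proposal Red wins 27–0.
Proposal Green vs Plan F: 12 to 15, Plan F.
Proposal Green vs Plan D: 0 to 27, Plan D.
Proposal Green vs Proposal Red: Proposal Green preferred on 5 ballots; Proposal Red wins 22–5.
Plan F vs Plan D: Plan F is ranked higher on 7 ballots, Plan D on 20. Plan D wins 20–7.
Plan F vs Proposal Red: 7 to 20, Proposal Red.
Plan D vs Proposal Red: 5 to 22, Proposal Red.
Every option loses at least once (Option III loses to Plan D; Option IV loses to Option III; Proposal Green loses to Option III; Plan F loses to Option III; Plan D loses to Proposal Red; Proposal Red loses to Option III). The majority relation contains the cycle Option III beats Proposal Red beats Plan D beats Option III, so there is no Condorcet winner.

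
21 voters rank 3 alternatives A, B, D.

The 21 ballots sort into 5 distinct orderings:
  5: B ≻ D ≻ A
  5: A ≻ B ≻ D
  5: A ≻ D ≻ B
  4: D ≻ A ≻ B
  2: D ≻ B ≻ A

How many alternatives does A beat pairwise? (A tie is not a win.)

A against each rival (21 voters):
A–B: A 14–7.
A vs D: 10 to 11, D.
A beats B; loses to D — 1 pairwise win.

1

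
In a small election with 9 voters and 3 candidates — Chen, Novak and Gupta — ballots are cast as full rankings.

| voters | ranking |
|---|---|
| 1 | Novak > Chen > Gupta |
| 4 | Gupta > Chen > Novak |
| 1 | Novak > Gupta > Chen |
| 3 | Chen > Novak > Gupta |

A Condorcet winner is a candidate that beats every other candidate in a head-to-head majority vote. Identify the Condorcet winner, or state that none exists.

none

Head-to-head results (9 voters):
Chen vs Novak: 4+3 = 7 for Chen, 2 for Novak — Chen by 7–2.
Chen vs Gupta: 4 to 5, Gupta.
Novak vs Gupta: Novak is ranked higher on 1+1+3 = 5 ballots, Gupta on 4. Novak wins 5–4.
Every candidate loses at least once (Chen loses to Gupta; Novak loses to Chen; Gupta loses to Novak). The majority relation contains the cycle Chen → Novak → Gupta → Chen, so there is no Condorcet winner.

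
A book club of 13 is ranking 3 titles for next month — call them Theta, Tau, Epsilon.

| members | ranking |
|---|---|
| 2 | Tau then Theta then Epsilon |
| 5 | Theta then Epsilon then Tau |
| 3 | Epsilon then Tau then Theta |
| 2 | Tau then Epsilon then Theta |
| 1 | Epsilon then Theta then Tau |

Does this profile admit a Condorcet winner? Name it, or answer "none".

Check each pair by majority over 13 ballots:
Theta vs Tau: Theta is ranked higher on 5+1 = 6 ballots, Tau on 7. Tau wins 7–6.
Theta vs Epsilon: Theta is ranked higher on 2+5 = 7 ballots, Epsilon on 6. Theta wins 7–6.
Tau vs Epsilon: Tau is ranked higher on 2+2 = 4 ballots, Epsilon on 9. Epsilon wins 9–4.
Every book loses at least once (Theta loses to Tau; Tau loses to Epsilon; Epsilon loses to Theta). The majority relation contains the cycle Theta beats Epsilon beats Tau beats Theta, so there is no Condorcet winner.

none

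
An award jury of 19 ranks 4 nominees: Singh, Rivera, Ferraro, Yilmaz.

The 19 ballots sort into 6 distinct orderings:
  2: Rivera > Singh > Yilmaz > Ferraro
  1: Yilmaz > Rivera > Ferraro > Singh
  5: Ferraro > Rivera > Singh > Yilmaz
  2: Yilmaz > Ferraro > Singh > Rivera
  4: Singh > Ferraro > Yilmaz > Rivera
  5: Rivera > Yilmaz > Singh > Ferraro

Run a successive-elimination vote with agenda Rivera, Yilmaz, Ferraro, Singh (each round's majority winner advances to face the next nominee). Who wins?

Round 1: Rivera vs Yilmaz — 12–7, Rivera advances.
Round 2: Rivera vs Ferraro — 8–11, Ferraro advances.
Round 3: Ferraro vs Singh — 8–11, Singh advances.
Singh survives the agenda.

Singh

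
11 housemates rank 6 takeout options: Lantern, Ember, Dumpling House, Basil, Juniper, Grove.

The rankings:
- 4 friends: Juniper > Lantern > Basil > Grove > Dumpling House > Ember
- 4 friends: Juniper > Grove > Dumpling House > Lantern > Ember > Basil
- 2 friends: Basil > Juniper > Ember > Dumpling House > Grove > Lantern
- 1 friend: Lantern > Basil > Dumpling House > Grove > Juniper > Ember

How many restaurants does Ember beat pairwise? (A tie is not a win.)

Ember against each rival (11 friends):
Ember vs Lantern: 2 to 9, Lantern.
Ember vs Dumpling House: Dumpling House, 9–2.
Ember vs Basil: 4 for Ember, 7 for Basil — Basil by 7–4.
Ember vs Juniper: Juniper wins 11–0.
Ember vs Grove: Grove wins 9–2.
Ember beats no one; loses to Lantern, Dumpling House, Basil, Juniper, Grove — 0 pairwise wins.

0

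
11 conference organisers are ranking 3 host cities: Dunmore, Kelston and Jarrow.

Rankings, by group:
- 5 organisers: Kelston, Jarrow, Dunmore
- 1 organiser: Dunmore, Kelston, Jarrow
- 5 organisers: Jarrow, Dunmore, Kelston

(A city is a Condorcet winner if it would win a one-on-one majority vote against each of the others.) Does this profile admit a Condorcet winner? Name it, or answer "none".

Pairwise majorities:
Dunmore vs Kelston: Dunmore preferred on 1+5 = 6 ballots; Dunmore wins 6–5.
Dunmore vs Jarrow: Dunmore is ranked higher on 1 ballot, Jarrow on 10. Jarrow wins 10–1.
Kelston vs Jarrow: Kelston is ranked higher on 5+1 = 6 ballots, Jarrow on 5. Kelston wins 6–5.
Every city loses at least once (Dunmore loses to Jarrow; Kelston loses to Dunmore; Jarrow loses to Kelston). The majority relation contains the cycle Dunmore > Kelston > Jarrow > Dunmore, so there is no Condorcet winner.

none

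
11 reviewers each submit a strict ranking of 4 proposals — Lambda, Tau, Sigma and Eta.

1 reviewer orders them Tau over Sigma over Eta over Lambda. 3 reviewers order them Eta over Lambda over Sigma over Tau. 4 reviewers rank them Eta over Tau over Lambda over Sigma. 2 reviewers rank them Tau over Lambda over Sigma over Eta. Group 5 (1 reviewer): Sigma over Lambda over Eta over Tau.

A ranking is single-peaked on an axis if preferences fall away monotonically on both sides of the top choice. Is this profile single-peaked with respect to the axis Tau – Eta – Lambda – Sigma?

Axis positions: Tau=1, Eta=2, Lambda=3, Sigma=4.
Group 1: ranking walks positions 1-4-2-3; Sigma is ranked above Eta even though Eta lies between Sigma and the peak Tau on the axis — preferences dip and rise again. Not single-peaked.
Group 2 (peak Eta at position 2): ranking walks positions 2-3-4-1, expanding outward from the peak — single-peaked.
Group 3 (peak Eta at position 2): ranking walks positions 2-1-3-4, expanding outward from the peak — single-peaked.
Group 4: ranking walks positions 1-3-4-2; Lambda is ranked above Eta even though Eta lies between Lambda and the peak Tau on the axis — preferences dip and rise again. Not single-peaked.
Group 5 (peak Sigma at position 4): ranking walks positions 4-3-2-1, expanding outward from the peak — single-peaked.
Group 1 violates single-peakedness, so the profile is not single-peaked on this axis.

no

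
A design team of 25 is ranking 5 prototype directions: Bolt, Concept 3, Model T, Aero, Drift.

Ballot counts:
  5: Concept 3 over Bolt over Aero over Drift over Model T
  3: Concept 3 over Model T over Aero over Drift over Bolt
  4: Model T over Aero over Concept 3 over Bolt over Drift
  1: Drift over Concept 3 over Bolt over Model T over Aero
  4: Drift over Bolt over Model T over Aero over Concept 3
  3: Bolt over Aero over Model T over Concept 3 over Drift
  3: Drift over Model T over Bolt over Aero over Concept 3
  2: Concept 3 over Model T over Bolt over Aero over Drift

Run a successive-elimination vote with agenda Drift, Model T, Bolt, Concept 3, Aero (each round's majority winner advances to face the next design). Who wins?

Round 1: Drift vs Model T — 13–12, Drift advances.
Round 2: Drift vs Bolt — 11–14, Bolt advances.
Round 3: Bolt vs Concept 3 — 10–15, Concept 3 advances.
Round 4: Concept 3 vs Aero — 11–14, Aero advances.
The agenda winner is Aero.

Aero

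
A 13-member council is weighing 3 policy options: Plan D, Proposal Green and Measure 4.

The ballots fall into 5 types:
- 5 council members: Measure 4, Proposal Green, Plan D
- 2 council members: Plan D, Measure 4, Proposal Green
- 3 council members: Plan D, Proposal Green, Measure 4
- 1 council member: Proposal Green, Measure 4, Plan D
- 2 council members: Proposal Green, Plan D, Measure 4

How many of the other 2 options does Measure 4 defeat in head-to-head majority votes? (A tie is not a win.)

1

Measure 4 against each rival (13 council members):
Measure 4–Plan D: Plan D 7–6.
Measure 4 vs Proposal Green: Measure 4 preferred on 5+2 = 7 ballots; Measure 4 wins 7–6.
Measure 4 beats Proposal Green; loses to Plan D — 1 pairwise win.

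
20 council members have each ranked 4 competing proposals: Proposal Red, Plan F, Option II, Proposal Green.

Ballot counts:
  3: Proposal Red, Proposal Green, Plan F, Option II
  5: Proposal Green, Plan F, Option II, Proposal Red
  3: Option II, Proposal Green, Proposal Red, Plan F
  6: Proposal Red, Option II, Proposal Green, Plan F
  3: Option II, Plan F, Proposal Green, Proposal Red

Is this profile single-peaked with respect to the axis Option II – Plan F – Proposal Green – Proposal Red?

no

Axis positions: Option II=1, Plan F=2, Proposal Green=3, Proposal Red=4.
Cluster 1 (peak Proposal Red at position 4): ranking walks positions 4-3-2-1, expanding outward from the peak — single-peaked.
Cluster 2 (peak Proposal Green at position 3): ranking walks positions 3-2-1-4, expanding outward from the peak — single-peaked.
Cluster 3: ranking walks positions 1-3-4-2; Proposal Green is ranked above Plan F even though Plan F lies between Proposal Green and the peak Option II on the axis — preferences dip and rise again. Not single-peaked.
Cluster 4: ranking walks positions 4-1-3-2; Option II is ranked above Proposal Green even though Proposal Green lies between Option II and the peak Proposal Red on the axis — preferences dip and rise again. Not single-peaked.
Cluster 5 (peak Option II at position 1): ranking walks positions 1-2-3-4, expanding outward from the peak — single-peaked.
Cluster 3 violates single-peakedness, so the profile is not single-peaked on this axis.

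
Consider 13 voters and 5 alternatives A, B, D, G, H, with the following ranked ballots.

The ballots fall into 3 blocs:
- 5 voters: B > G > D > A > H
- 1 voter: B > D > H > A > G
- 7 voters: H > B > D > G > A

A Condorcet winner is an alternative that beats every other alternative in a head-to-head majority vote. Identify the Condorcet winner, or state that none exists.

H

Check each pair by majority over 13 ballots:
A–B: B 13–0.
A–D: D 13–0.
A vs G: G, 12–1.
A–H: H 8–5.
B vs D: B, 13–0.
B–G: B 13–0.
B vs H: H wins 7–6.
D–G: D 8–5.
D–H: H 7–6.
G–H: H 8–5.
H defeats every rival head-to-head and is the Condorcet winner.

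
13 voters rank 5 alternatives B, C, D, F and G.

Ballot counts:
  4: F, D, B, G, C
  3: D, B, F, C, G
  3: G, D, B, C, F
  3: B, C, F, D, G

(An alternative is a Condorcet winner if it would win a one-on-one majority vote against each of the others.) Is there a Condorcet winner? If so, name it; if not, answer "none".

none

Pairwise majorities:
B vs C: B, 13–0.
B–D: D 10–3.
B vs F: 3+3+3 = 9 for B, 4 for F — B by 9–4.
B–G: B 10–3.
C vs D: D, 10–3.
C vs F: C is ranked higher on 3+3 = 6 ballots, F on 7. F wins 7–6.
C vs G: G, 7–6.
D vs F: D is ranked higher on 3+3 = 6 ballots, F on 7. F wins 7–6.
D vs G: D, 10–3.
F vs G: 10 to 3, F.
Each alternative drops at least one matchup (B loses to D; C loses to B; D loses to F; F loses to B; G loses to B); the cycle B → F → D → B rules out a Condorcet winner.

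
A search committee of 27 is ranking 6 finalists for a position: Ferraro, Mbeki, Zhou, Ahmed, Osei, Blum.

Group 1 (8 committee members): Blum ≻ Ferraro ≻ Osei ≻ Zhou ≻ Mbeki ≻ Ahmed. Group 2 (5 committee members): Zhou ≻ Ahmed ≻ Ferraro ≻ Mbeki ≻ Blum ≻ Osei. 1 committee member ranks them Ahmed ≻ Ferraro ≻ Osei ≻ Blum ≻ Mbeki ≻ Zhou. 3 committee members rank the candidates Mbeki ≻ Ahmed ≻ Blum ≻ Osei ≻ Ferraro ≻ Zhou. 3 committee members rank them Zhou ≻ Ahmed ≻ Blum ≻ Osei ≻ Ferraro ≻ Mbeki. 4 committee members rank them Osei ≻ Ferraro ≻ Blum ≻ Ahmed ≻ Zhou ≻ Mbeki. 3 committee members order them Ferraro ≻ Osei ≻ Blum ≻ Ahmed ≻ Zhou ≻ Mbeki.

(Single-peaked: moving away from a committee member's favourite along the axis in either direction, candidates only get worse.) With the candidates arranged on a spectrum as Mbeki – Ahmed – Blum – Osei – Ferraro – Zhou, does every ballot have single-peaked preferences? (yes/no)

Axis positions: Mbeki=1, Ahmed=2, Blum=3, Osei=4, Ferraro=5, Zhou=6.
Group 1: ranking walks positions 3-5-4-6-1-2; Ferraro is ranked above Osei even though Osei lies between Ferraro and the peak Blum on the axis — preferences dip and rise again. Not single-peaked.
Group 2: ranking walks positions 6-2-5-1-3-4; Ahmed is ranked above Ferraro even though Ferraro lies between Ahmed and the peak Zhou on the axis — preferences dip and rise again. Not single-peaked.
Group 3: ranking walks positions 2-5-4-3-1-6; Ferraro is ranked above Blum even though Blum lies between Ferraro and the peak Ahmed on the axis — preferences dip and rise again. Not single-peaked.
Group 4 (peak Mbeki at position 1): ranking walks positions 1-2-3-4-5-6, expanding outward from the peak — single-peaked.
Group 5: ranking walks positions 6-2-3-4-5-1; Ahmed is ranked above Ferraro even though Ferraro lies between Ahmed and the peak Zhou on the axis — preferences dip and rise again. Not single-peaked.
Group 6 (peak Osei at position 4): ranking walks positions 4-5-3-2-6-1, expanding outward from the peak — single-peaked.
Group 7 (peak Ferraro at position 5): ranking walks positions 5-4-3-2-6-1, expanding outward from the peak — single-peaked.
Group 1 violates single-peakedness, so the profile is not single-peaked on this axis.

no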